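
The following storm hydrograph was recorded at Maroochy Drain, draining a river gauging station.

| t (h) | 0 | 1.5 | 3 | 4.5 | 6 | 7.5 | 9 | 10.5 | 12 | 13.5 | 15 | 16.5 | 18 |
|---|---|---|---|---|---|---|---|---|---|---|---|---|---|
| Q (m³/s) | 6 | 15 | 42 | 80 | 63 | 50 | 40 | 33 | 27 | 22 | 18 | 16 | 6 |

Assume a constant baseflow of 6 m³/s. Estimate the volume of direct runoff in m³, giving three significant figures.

Direct-runoff ordinates (Q − Q_b): 0.0, 9.0, 36.0, 74.0, 57.0, 44.0, 34.0, 27.0, 21.0, 16.0, 12.0, 10.0, 0.0 m³/s.
ΣQ_DR = 340.0 m³/s.
With Δt = 1.5 h = 5400 s, V = ΣQ_DR · Δt = 340.0 × 5400 = 1.84 × 10^6 m³.

V ≈ 1.84 × 10^6 m³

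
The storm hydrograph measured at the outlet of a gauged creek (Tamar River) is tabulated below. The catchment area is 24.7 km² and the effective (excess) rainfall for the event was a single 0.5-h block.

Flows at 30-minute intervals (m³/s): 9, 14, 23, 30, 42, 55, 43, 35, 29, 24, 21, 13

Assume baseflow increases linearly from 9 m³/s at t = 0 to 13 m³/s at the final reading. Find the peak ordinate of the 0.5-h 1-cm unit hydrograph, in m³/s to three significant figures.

U_p ≈ 29.4 m³/s

Direct runoff: 0.00, 4.64, 13.27, 19.91, 31.55, 44.18, 31.82, 23.45, 17.09, 11.73, 8.36, 0.00 m³/s; ΣQ_DR = 206.0 m³/s, peak = 44.18 m³/s.
Runoff depth d = ΣQ_DR·Δt / A = 206.0 × 1800 / (24.7 km²) = 15.01 mm.
The 1-cm UH is the DRH scaled by (10 mm)/d, so U_p = 44.18 × 10/15.01 = 29.4 m³/s.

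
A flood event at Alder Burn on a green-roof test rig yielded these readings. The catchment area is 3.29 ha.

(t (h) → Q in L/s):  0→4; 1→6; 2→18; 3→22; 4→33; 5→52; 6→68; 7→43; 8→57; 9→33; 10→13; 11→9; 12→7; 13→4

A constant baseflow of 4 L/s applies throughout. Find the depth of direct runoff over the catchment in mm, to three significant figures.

d ≈ 34.2 mm

Direct runoff: 0.0, 2.0, 14.0, 18.0, 29.0, 48.0, 64.0, 39.0, 53.0, 29.0, 9.0, 5.0, 3.0, 0.0 L/s; ΣQ_DR = 313.0 L/s.
V = ΣQ_DR · Δt = 313.0 × 3600 s = 1.127 × 10^6 L.
Over A = 3.29 ha, depth = V / A = 34.2 mm.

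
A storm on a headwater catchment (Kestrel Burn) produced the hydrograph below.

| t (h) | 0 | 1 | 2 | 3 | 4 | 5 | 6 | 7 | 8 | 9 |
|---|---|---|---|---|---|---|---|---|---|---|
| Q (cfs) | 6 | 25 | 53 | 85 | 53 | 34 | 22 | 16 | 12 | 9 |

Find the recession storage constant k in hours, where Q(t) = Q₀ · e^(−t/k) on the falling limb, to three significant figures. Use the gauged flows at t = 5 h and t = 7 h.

On the falling limb, Q drops from 34 to 16 cfs between t = 5 h and t = 7 h (Δt = 2 h).
k = −Δt / ln(Q₂/Q₁) = −2 / ln(16/34) = 2.65 h.

k ≈ 2.65 h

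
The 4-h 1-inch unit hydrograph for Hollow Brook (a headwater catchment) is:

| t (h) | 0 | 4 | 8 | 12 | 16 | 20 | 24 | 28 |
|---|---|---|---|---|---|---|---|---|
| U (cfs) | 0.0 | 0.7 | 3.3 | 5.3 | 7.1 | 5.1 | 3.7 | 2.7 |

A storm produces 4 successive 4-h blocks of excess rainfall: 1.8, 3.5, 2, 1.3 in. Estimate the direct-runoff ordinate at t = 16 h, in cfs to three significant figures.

By discrete convolution, Q_j = Σ (P_i / 1 in) · U_{j−i}.
At t = 16 h (j=4): Q = (1.8/1)·7.1 + (3.5/1)·5.3 + (2/1)·3.3 + (1.3/1)·0.7 = 38.8 cfs.

Q ≈ 38.8 cfs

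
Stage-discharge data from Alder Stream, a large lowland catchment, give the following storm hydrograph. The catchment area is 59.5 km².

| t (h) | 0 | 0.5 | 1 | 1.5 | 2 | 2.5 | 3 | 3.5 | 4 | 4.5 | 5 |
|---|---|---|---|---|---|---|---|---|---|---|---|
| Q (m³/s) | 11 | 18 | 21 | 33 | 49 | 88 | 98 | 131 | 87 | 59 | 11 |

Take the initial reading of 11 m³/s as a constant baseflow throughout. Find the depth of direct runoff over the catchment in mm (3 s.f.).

d ≈ 14.7 mm

Direct runoff: 0.0, 7.0, 10.0, 22.0, 38.0, 77.0, 87.0, 120.0, 76.0, 48.0, 0.0 m³/s; ΣQ_DR = 485.0 m³/s.
V = ΣQ_DR · Δt = 485.0 × 1800 s = 8.730 × 10^5 m³.
Over A = 59.5 km², depth = V / A = 14.7 mm.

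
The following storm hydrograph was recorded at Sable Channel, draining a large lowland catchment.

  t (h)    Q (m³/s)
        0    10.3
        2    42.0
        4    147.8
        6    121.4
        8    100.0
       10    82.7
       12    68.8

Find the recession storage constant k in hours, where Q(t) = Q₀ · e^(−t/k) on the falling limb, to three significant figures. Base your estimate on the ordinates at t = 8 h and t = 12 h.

k ≈ 10.7 h

On the falling limb, Q drops from 100.0 to 68.8 m³/s between t = 8 h and t = 12 h (Δt = 4 h).
k = −Δt / ln(Q₂/Q₁) = −4 / ln(68.8/100.0) = 10.7 h.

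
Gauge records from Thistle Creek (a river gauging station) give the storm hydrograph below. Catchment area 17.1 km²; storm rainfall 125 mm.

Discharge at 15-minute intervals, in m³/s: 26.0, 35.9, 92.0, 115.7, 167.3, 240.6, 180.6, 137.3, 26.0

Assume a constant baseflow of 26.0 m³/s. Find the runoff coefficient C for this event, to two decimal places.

ΣQ_DR = 787.4 m³/s; V = ΣQ_DR·Δt = 7.087 × 10^5 m³.
Runoff depth d = V / A = 41.44 mm.
C = d / P = 41.44 / 125 = 0.33.

C ≈ 0.33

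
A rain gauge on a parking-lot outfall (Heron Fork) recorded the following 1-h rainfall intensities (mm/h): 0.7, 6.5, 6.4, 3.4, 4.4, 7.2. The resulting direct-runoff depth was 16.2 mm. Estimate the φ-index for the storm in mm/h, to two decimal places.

Only the 5 blocks with intensity above φ contribute runoff: 6.5, 6.4, 3.4, 4.4, 7.2 mm/h.
Σ(I−φ)·Δt = d  ⇒  (6.5+6.4+3.4+4.4+7.2 − 5φ)·1 = 16.2
φ = (27.90 − 16.2/1) / 5 = 2.34 mm/h.

φ ≈ 2.34 mm/h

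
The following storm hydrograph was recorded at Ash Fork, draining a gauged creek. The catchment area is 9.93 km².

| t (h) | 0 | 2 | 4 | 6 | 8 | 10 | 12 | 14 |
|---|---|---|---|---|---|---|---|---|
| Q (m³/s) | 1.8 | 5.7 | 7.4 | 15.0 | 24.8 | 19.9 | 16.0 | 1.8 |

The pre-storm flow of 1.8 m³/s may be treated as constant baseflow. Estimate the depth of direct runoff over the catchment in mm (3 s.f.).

Direct runoff: 0.0, 3.9, 5.6, 13.2, 23.0, 18.1, 14.2, 0.0 m³/s; ΣQ_DR = 78.00 m³/s.
V = ΣQ_DR · Δt = 78.00 × 7200 s = 5.616 × 10^5 m³.
Over A = 9.93 km², depth = V / A = 56.6 mm.

d ≈ 56.6 mm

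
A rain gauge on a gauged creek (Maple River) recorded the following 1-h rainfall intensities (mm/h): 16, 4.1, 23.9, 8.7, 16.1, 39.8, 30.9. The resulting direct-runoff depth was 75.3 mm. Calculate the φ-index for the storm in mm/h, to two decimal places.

Only the 5 blocks with intensity above φ contribute runoff: 16, 23.9, 16.1, 39.8, 30.9 mm/h.
Σ(I−φ)·Δt = d  ⇒  (16+23.9+16.1+39.8+30.9 − 5φ)·1 = 75.3
φ = (126.7 − 75.3/1) / 5 = 10.28 mm/h.

φ ≈ 10.28 mm/h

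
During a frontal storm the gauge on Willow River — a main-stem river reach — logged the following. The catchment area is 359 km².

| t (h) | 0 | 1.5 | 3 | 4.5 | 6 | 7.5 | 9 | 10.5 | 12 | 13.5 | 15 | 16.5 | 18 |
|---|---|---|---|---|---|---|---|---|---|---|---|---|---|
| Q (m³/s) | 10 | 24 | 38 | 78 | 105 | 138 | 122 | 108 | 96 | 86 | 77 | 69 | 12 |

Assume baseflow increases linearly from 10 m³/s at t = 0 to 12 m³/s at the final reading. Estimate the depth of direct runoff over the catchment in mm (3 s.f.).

Direct runoff: 0.00, 13.83, 27.67, 67.50, 94.33, 127.17, 111.00, 96.83, 84.67, 74.50, 65.33, 57.17, 0.00 m³/s; ΣQ_DR = 820.0 m³/s.
V = ΣQ_DR · Δt = 820.0 × 5400 s = 4.428 × 10^6 m³.
Over A = 359 km², depth = V / A = 12.3 mm.

d ≈ 12.3 mm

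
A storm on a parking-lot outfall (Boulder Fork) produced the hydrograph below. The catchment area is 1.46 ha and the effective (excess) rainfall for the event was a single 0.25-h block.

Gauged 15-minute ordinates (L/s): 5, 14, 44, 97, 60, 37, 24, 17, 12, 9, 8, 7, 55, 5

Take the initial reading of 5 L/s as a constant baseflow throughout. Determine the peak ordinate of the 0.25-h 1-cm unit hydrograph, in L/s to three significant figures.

U_p ≈ 46.1 L/s

Direct runoff: 0.0, 9.0, 39.0, 92.0, 55.0, 32.0, 19.0, 12.0, 7.0, 4.0, 3.0, 2.0, 50.0, 0.0 L/s; ΣQ_DR = 324.0 L/s, peak = 92.0 L/s.
Runoff depth d = ΣQ_DR·Δt / A = 324.0 × 900 / (1.46 ha) = 19.97 mm.
The 1-cm UH is the DRH scaled by (10 mm)/d, so U_p = 92.0 × 10/19.97 = 46.1 L/s.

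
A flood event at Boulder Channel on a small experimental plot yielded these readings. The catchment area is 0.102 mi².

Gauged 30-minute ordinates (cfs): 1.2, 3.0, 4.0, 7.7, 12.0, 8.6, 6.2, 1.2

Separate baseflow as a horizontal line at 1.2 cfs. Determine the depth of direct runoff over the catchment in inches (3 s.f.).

d ≈ 0.261 in

Direct runoff: 0.0, 1.8, 2.8, 6.5, 10.8, 7.4, 5.0, 0.0 cfs; ΣQ_DR = 34.30 cfs.
V = ΣQ_DR · Δt = 34.30 × 1800 s = 61740 ft³.
Over A = 0.102 mi², depth = V / A = 0.261 in.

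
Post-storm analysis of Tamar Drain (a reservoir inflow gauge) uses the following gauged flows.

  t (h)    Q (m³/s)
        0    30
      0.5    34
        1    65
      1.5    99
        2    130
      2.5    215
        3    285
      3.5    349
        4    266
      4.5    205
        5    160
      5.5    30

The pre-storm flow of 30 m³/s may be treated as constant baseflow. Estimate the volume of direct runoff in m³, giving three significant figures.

V ≈ 2.71 × 10^6 m³

Direct-runoff ordinates (Q − Q_b): 0.0, 4.0, 35.0, 69.0, 100.0, 185.0, 255.0, 319.0, 236.0, 175.0, 130.0, 0.0 m³/s.
ΣQ_DR = 1508 m³/s.
With Δt = 0.5 h = 1800 s, V = ΣQ_DR · Δt = 1508 × 1800 = 2.71 × 10^6 m³.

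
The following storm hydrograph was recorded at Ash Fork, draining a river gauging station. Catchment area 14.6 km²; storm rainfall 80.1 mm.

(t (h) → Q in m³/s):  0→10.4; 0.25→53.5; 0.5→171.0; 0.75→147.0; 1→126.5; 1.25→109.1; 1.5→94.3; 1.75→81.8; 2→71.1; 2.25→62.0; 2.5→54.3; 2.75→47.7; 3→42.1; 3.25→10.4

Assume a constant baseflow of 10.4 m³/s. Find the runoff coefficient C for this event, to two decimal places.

C ≈ 0.72

ΣQ_DR = 935.6 m³/s; V = ΣQ_DR·Δt = 8.420 × 10^5 m³.
Runoff depth d = V / A = 57.67 mm.
C = d / P = 57.67 / 80.1 = 0.72.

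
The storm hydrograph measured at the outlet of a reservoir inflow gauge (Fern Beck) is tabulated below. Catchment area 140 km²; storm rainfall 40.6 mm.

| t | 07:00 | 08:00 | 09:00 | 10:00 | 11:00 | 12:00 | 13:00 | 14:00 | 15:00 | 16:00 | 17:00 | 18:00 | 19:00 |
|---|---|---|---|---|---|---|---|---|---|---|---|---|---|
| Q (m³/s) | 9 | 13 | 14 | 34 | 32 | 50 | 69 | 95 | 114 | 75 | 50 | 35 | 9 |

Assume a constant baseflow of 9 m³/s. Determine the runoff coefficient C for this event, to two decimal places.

ΣQ_DR = 482.0 m³/s; V = ΣQ_DR·Δt = 1.735 × 10^6 m³.
Runoff depth d = V / A = 12.39 mm.
C = d / P = 12.39 / 40.6 = 0.31.

C ≈ 0.31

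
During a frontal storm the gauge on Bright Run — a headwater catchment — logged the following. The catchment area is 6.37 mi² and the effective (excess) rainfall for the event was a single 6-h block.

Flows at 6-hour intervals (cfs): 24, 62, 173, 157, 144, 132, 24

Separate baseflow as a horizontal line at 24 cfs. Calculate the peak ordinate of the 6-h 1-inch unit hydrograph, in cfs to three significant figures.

Direct runoff: 0.0, 38.0, 149.0, 133.0, 120.0, 108.0, 0.0 cfs; ΣQ_DR = 548.0 cfs, peak = 149.0 cfs.
Runoff depth d = ΣQ_DR·Δt / A = 548.0 × 21600 / (6.37 mi²) = 0.7998 in.
The 1-inch UH is the DRH scaled by (1 in)/d, so U_p = 149.0 × 1/0.7998 = 186 cfs.

U_p ≈ 186 cfs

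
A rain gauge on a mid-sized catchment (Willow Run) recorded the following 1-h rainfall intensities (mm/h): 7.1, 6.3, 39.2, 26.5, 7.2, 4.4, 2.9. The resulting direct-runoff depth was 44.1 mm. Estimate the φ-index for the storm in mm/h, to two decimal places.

φ ≈ 10.80 mm/h

Only the 2 blocks with intensity above φ contribute runoff: 39.2, 26.5 mm/h.
Σ(I−φ)·Δt = d  ⇒  (39.2+26.5 − 2φ)·1 = 44.1
φ = (65.70 − 44.1/1) / 2 = 10.80 mm/h.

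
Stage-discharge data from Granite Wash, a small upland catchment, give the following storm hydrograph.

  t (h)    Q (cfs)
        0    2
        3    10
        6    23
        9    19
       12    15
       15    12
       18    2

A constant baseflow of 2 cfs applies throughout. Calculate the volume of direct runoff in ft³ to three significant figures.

V ≈ 7.45 × 10^5 ft³

Direct-runoff ordinates (Q − Q_b): 0.0, 8.0, 21.0, 17.0, 13.0, 10.0, 0.0 cfs.
ΣQ_DR = 69.00 cfs.
With Δt = 3 h = 10800 s, V = ΣQ_DR · Δt = 69.00 × 10800 = 7.45 × 10^5 ft³.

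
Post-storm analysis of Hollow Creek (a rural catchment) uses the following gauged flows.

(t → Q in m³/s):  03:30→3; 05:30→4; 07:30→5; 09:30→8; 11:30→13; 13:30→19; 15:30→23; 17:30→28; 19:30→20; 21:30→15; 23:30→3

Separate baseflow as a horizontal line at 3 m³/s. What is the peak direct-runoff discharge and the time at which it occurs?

Q_p = 25.0 m³/s at t = 17:30

Subtracting baseflow gives direct-runoff ordinates: 0.0, 1.0, 2.0, 5.0, 10.0, 16.0, 20.0, 25.0, 17.0, 12.0, 0.0 m³/s.
The maximum is 25.0 m³/s, occurring at the reading for t = 17:30.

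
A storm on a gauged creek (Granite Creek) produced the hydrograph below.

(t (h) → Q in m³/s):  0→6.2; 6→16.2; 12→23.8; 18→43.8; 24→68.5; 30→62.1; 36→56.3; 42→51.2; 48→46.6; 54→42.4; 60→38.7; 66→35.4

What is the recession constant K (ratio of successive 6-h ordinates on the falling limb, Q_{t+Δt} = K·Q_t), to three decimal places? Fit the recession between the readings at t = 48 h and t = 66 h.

K ≈ 0.912

Using the recession-limb readings at t = 48 h and t = 66 h: Q falls from 46.6 to 35.4 m³/s over 3 intervals.
K = (Q₂/Q₁)^(1/3) = (35.4/46.6)^(1/3) = 0.912.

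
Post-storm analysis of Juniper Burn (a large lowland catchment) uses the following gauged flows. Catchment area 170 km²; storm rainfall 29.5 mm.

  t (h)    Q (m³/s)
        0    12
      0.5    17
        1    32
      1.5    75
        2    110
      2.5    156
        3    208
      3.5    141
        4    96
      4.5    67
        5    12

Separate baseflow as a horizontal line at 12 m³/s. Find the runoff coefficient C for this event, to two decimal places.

C ≈ 0.28

ΣQ_DR = 794.0 m³/s; V = ΣQ_DR·Δt = 1.429 × 10^6 m³.
Runoff depth d = V / A = 8.407 mm.
C = d / P = 8.407 / 29.5 = 0.28.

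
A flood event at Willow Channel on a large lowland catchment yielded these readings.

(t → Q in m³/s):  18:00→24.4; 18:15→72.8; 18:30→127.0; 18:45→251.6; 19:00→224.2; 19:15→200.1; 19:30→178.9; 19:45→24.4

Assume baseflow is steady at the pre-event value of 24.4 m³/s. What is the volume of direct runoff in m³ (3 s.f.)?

Direct-runoff ordinates (Q − Q_b): 0.0, 48.4, 102.6, 227.2, 199.8, 175.7, 154.5, 0.0 m³/s.
ΣQ_DR = 908.2 m³/s.
With Δt = 0.25 h = 900 s, V = ΣQ_DR · Δt = 908.2 × 900 = 8.17 × 10^5 m³.

V ≈ 8.17 × 10^5 m³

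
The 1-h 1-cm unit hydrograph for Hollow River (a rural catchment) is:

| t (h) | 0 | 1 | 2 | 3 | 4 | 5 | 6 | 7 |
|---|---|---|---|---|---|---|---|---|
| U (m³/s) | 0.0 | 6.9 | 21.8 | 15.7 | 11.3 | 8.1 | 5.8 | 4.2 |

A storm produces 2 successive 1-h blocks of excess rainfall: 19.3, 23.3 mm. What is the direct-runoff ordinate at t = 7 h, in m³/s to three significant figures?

Q ≈ 21.6 m³/s

By discrete convolution, Q_j = Σ (P_i / 10 mm) · U_{j−i}.
At t = 7 h (j=7): Q = (19.3/10)·4.2 + (23.3/10)·5.8 = 21.6 m³/s.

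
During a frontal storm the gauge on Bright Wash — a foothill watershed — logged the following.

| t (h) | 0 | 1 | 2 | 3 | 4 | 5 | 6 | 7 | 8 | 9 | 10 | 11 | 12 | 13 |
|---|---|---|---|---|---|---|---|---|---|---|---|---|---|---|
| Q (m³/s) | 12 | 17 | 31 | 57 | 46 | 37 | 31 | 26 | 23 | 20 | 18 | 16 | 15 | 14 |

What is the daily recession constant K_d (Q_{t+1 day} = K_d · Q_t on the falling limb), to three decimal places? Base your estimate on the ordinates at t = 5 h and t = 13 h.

K_d ≈ 0.054

Between t = 5 h and t = 13 h the flow falls from 37 to 14 m³/s over 8×1 h = 8 h.
Per-interval ratio K = (14/37)^(1/8) = 0.8856; K_d = K^(24/1) = 0.054.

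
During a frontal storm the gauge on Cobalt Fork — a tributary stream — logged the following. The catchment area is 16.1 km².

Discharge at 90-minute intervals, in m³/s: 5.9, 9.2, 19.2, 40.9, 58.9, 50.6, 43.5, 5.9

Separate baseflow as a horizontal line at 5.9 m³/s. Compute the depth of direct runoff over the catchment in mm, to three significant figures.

Direct runoff: 0.0, 3.3, 13.3, 35.0, 53.0, 44.7, 37.6, 0.0 m³/s; ΣQ_DR = 186.9 m³/s.
V = ΣQ_DR · Δt = 186.9 × 5400 s = 1.009 × 10^6 m³.
Over A = 16.1 km², depth = V / A = 62.7 mm.

d ≈ 62.7 mm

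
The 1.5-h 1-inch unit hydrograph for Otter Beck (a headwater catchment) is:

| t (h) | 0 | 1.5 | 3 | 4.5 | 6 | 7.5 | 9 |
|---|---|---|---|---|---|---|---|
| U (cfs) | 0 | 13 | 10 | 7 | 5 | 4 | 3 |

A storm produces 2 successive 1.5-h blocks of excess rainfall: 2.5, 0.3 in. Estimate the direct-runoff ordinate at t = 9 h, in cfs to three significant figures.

By discrete convolution, Q_j = Σ (P_i / 1 in) · U_{j−i}.
At t = 9 h (j=6): Q = (2.5/1)·3 + (0.3/1)·4 = 8.70 cfs.

Q ≈ 8.70 cfs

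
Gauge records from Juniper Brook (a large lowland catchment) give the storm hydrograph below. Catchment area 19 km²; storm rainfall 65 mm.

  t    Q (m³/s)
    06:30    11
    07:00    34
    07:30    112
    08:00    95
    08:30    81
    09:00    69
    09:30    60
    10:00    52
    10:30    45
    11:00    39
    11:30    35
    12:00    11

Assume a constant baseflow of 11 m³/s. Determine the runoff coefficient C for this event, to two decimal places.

ΣQ_DR = 512.0 m³/s; V = ΣQ_DR·Δt = 9.216 × 10^5 m³.
Runoff depth d = V / A = 48.51 mm.
C = d / P = 48.51 / 65 = 0.75.

C ≈ 0.75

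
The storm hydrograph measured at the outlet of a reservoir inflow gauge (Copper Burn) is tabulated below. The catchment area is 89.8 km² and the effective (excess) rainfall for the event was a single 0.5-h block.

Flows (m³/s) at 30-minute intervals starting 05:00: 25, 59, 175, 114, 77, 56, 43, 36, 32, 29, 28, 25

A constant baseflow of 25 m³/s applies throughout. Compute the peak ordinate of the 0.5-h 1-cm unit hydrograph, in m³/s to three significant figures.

U_p ≈ 188 m³/s

Direct runoff: 0.0, 34.0, 150.0, 89.0, 52.0, 31.0, 18.0, 11.0, 7.0, 4.0, 3.0, 0.0 m³/s; ΣQ_DR = 399.0 m³/s, peak = 150.0 m³/s.
Runoff depth d = ΣQ_DR·Δt / A = 399.0 × 1800 / (89.8 km²) = 7.998 mm.
The 1-cm UH is the DRH scaled by (10 mm)/d, so U_p = 150.0 × 10/7.998 = 188 m³/s.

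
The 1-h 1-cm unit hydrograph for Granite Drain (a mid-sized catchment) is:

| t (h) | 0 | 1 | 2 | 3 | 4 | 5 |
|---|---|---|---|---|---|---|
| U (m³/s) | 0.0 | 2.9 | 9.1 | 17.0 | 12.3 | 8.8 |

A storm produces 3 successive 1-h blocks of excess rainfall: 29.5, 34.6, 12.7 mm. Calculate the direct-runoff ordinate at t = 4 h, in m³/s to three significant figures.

By discrete convolution, Q_j = Σ (P_i / 10 mm) · U_{j−i}.
At t = 4 h (j=4): Q = (29.5/10)·12.3 + (34.6/10)·17.0 + (12.7/10)·9.1 = 107 m³/s.

Q ≈ 107 m³/s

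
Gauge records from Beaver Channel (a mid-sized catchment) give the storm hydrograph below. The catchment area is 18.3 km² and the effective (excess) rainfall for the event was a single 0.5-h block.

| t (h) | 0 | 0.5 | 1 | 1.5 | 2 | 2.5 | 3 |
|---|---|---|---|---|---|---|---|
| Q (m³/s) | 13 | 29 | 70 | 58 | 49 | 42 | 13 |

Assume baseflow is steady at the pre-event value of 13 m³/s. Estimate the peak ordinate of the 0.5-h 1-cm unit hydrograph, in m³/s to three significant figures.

U_p ≈ 31.7 m³/s

Direct runoff: 0.0, 16.0, 57.0, 45.0, 36.0, 29.0, 0.0 m³/s; ΣQ_DR = 183.0 m³/s, peak = 57.0 m³/s.
Runoff depth d = ΣQ_DR·Δt / A = 183.0 × 1800 / (18.3 km²) = 18.00 mm.
The 1-cm UH is the DRH scaled by (10 mm)/d, so U_p = 57.0 × 10/18.00 = 31.7 m³/s.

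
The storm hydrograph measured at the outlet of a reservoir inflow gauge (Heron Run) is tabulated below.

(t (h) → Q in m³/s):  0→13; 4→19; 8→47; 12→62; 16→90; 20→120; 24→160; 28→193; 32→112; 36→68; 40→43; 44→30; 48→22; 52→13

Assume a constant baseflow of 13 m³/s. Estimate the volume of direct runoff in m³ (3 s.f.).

V ≈ 1.17 × 10^7 m³

Direct-runoff ordinates (Q − Q_b): 0.0, 6.0, 34.0, 49.0, 77.0, 107.0, 147.0, 180.0, 99.0, 55.0, 30.0, 17.0, 9.0, 0.0 m³/s.
ΣQ_DR = 810.0 m³/s.
With Δt = 4 h = 14400 s, V = ΣQ_DR · Δt = 810.0 × 14400 = 1.17 × 10^7 m³.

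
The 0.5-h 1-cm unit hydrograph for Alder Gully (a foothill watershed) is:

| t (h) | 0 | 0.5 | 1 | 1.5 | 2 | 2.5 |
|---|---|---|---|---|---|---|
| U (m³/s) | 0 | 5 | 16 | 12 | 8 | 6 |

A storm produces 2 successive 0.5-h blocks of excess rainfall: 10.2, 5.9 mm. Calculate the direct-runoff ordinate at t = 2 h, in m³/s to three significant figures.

By discrete convolution, Q_j = Σ (P_i / 10 mm) · U_{j−i}.
At t = 2 h (j=4): Q = (10.2/10)·8 + (5.9/10)·12 = 15.2 m³/s.

Q ≈ 15.2 m³/s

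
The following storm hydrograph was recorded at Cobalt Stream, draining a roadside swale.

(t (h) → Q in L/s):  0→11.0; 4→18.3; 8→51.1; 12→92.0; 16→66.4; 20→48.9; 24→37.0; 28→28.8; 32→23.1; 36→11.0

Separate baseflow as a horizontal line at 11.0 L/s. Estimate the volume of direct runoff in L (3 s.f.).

Direct-runoff ordinates (Q − Q_b): 0.0, 7.3, 40.1, 81.0, 55.4, 37.9, 26.0, 17.8, 12.1, 0.0 L/s.
ΣQ_DR = 277.6 L/s.
With Δt = 4 h = 14400 s, V = ΣQ_DR · Δt = 277.6 × 14400 = 4.00 × 10^6 L.

V ≈ 4.00 × 10^6 L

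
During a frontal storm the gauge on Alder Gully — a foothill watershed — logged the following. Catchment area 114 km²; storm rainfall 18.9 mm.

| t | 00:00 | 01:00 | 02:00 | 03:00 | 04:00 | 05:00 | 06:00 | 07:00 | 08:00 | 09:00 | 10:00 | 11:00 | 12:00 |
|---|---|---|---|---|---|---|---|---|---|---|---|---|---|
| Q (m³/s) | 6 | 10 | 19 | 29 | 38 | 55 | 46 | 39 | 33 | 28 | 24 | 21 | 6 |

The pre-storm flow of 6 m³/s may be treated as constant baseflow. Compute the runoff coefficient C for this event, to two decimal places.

C ≈ 0.46

ΣQ_DR = 276.0 m³/s; V = ΣQ_DR·Δt = 9.936 × 10^5 m³.
Runoff depth d = V / A = 8.716 mm.
C = d / P = 8.716 / 18.9 = 0.46.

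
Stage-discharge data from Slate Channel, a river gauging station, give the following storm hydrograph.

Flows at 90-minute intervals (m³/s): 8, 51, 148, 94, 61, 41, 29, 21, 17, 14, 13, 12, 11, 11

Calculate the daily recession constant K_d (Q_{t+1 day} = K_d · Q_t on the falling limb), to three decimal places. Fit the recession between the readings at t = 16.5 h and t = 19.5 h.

K_d ≈ 0.499

Between t = 16.5 h and t = 19.5 h the flow falls from 12 to 11 m³/s over 2×1.5 h = 3 h.
Per-interval ratio K = (11/12)^(1/2) = 0.9574; K_d = K^(24/1.5) = 0.499.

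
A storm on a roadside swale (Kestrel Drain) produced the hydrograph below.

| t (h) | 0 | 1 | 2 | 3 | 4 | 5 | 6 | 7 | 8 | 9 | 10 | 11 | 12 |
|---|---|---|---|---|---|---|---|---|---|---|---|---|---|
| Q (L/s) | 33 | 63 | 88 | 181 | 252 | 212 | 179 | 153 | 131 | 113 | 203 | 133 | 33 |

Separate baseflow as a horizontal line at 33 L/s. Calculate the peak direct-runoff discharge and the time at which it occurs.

Subtracting baseflow gives direct-runoff ordinates: 0.0, 30.0, 55.0, 148.0, 219.0, 179.0, 146.0, 120.0, 98.0, 80.0, 170.0, 100.0, 0.0 L/s.
The maximum is 219.0 L/s, occurring at the reading for t = 4 h.

Q_p = 219.0 L/s at t = 4 h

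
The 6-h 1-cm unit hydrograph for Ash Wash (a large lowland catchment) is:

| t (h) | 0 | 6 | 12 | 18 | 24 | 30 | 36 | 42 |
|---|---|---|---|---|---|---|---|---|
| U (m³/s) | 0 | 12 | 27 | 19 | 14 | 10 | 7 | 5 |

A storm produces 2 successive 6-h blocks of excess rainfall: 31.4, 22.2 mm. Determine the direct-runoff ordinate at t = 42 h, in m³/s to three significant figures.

By discrete convolution, Q_j = Σ (P_i / 10 mm) · U_{j−i}.
At t = 42 h (j=7): Q = (31.4/10)·5 + (22.2/10)·7 = 31.2 m³/s.

Q ≈ 31.2 m³/s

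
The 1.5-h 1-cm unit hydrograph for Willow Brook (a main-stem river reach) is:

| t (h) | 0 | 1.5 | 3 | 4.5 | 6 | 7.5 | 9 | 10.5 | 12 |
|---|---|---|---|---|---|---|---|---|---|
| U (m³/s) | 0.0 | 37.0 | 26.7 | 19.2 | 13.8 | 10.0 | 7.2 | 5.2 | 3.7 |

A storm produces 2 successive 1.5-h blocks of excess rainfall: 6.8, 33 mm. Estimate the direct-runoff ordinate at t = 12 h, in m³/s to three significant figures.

Q ≈ 19.7 m³/s

By discrete convolution, Q_j = Σ (P_i / 10 mm) · U_{j−i}.
At t = 12 h (j=8): Q = (6.8/10)·3.7 + (33/10)·5.2 = 19.7 m³/s.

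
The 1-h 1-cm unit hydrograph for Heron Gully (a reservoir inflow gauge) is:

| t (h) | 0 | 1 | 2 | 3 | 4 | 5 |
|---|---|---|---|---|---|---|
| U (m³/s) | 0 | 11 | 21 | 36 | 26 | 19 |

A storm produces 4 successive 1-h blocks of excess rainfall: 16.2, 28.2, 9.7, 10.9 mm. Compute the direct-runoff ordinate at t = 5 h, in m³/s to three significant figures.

Q ≈ 162 m³/s

By discrete convolution, Q_j = Σ (P_i / 10 mm) · U_{j−i}.
At t = 5 h (j=5): Q = (16.2/10)·19 + (28.2/10)·26 + (9.7/10)·36 + (10.9/10)·21 = 162 m³/s.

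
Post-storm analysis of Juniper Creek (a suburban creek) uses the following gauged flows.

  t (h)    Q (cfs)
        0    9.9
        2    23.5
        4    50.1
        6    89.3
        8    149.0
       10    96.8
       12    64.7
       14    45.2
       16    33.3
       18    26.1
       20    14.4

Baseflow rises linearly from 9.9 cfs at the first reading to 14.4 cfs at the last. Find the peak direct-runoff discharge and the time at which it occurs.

Subtracting baseflow gives direct-runoff ordinates: 0.00, 13.15, 39.30, 78.05, 137.30, 84.65, 52.10, 32.15, 19.80, 12.15, 0.00 cfs.
The maximum is 137.30 cfs, occurring at the reading for t = 8 h.

Q_p = 137.30 cfs at t = 8 h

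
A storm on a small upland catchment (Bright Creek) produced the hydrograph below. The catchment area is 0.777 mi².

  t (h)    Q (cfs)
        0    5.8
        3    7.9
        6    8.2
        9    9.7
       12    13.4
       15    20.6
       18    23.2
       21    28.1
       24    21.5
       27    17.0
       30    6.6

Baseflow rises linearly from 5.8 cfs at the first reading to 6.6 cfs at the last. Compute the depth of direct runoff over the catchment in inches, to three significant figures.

d ≈ 0.561 in

Direct runoff: 0.00, 2.02, 2.24, 3.66, 7.28, 14.40, 16.92, 21.74, 15.06, 10.48, 0.00 cfs; ΣQ_DR = 93.80 cfs.
V = ΣQ_DR · Δt = 93.80 × 10800 s = 1.013 × 10^6 ft³.
Over A = 0.777 mi², depth = V / A = 0.561 in.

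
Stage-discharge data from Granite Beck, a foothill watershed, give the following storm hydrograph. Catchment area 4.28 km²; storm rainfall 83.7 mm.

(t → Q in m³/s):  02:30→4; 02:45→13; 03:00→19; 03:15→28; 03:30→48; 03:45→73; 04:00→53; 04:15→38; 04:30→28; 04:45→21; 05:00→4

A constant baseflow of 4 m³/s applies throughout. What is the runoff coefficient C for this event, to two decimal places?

C ≈ 0.72

ΣQ_DR = 285.0 m³/s; V = ΣQ_DR·Δt = 2.565 × 10^5 m³.
Runoff depth d = V / A = 59.93 mm.
C = d / P = 59.93 / 83.7 = 0.72.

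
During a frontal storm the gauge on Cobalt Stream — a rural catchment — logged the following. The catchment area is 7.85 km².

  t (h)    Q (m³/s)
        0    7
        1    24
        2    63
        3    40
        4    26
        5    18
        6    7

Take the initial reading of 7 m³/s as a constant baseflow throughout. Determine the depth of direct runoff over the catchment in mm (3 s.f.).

Direct runoff: 0.0, 17.0, 56.0, 33.0, 19.0, 11.0, 0.0 m³/s; ΣQ_DR = 136.0 m³/s.
V = ΣQ_DR · Δt = 136.0 × 3600 s = 4.896 × 10^5 m³.
Over A = 7.85 km², depth = V / A = 62.4 mm.

d ≈ 62.4 mm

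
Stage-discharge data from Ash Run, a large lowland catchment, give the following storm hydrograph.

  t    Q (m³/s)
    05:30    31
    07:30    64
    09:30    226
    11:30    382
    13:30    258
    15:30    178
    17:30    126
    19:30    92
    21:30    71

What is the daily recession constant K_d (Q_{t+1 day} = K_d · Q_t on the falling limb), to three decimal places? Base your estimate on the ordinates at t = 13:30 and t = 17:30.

Between t = 13:30 and t = 17:30 the flow falls from 258 to 126 m³/s over 2×2 h = 4 h.
Per-interval ratio K = (126/258)^(1/2) = 0.6988; K_d = K^(24/2) = 0.014.

K_d ≈ 0.014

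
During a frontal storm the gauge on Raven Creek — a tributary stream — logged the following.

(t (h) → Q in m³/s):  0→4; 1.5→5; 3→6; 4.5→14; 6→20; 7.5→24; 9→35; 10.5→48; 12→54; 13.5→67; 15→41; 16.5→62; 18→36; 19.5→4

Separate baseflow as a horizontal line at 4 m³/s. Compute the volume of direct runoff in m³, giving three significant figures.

V ≈ 1.97 × 10^6 m³

Direct-runoff ordinates (Q − Q_b): 0.0, 1.0, 2.0, 10.0, 16.0, 20.0, 31.0, 44.0, 50.0, 63.0, 37.0, 58.0, 32.0, 0.0 m³/s.
ΣQ_DR = 364.0 m³/s.
With Δt = 1.5 h = 5400 s, V = ΣQ_DR · Δt = 364.0 × 5400 = 1.97 × 10^6 m³.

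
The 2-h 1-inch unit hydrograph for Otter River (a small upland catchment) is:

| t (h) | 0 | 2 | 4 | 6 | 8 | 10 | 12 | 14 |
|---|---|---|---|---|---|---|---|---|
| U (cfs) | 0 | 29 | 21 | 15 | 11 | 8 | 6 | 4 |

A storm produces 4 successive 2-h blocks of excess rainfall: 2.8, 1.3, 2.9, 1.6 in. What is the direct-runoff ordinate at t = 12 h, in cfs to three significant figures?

Q ≈ 83.1 cfs

By discrete convolution, Q_j = Σ (P_i / 1 in) · U_{j−i}.
At t = 12 h (j=6): Q = (2.8/1)·6 + (1.3/1)·8 + (2.9/1)·11 + (1.6/1)·15 = 83.1 cfs.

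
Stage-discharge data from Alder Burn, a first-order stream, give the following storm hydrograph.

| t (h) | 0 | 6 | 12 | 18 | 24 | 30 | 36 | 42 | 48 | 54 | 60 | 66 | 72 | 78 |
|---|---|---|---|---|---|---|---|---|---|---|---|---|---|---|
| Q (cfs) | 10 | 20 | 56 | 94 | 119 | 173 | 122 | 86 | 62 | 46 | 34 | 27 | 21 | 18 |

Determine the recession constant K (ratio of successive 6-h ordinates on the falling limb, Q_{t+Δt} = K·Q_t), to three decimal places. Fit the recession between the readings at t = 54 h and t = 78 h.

K ≈ 0.791

Using the recession-limb readings at t = 54 h and t = 78 h: Q falls from 46 to 18 cfs over 4 intervals.
K = (Q₂/Q₁)^(1/4) = (18/46)^(1/4) = 0.791.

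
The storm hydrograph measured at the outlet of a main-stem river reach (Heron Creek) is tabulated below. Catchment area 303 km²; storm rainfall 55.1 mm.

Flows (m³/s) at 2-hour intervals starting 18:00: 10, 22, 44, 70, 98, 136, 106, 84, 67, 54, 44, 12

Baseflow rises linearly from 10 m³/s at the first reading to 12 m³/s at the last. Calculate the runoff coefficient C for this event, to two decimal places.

ΣQ_DR = 615.0 m³/s; V = ΣQ_DR·Δt = 4.428 × 10^6 m³.
Runoff depth d = V / A = 14.61 mm.
C = d / P = 14.61 / 55.1 = 0.27.

C ≈ 0.27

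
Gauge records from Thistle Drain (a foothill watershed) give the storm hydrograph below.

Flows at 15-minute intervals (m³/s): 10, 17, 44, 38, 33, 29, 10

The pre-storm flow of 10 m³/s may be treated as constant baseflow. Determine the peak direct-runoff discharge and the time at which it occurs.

Q_p = 34.0 m³/s at t = 0.5 h

Subtracting baseflow gives direct-runoff ordinates: 0.0, 7.0, 34.0, 28.0, 23.0, 19.0, 0.0 m³/s.
The maximum is 34.0 m³/s, occurring at the reading for t = 0.5 h.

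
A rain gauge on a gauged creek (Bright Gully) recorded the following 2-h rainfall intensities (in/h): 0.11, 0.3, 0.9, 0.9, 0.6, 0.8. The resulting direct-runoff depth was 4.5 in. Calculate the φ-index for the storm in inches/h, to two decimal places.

φ ≈ 0.25 in/h

Only the 5 blocks with intensity above φ contribute runoff: 0.3, 0.9, 0.9, 0.6, 0.8 in/h.
Σ(I−φ)·Δt = d  ⇒  (0.3+0.9+0.9+0.6+0.8 − 5φ)·2 = 4.5
φ = (3.500 − 4.5/2) / 5 = 0.25 in/h.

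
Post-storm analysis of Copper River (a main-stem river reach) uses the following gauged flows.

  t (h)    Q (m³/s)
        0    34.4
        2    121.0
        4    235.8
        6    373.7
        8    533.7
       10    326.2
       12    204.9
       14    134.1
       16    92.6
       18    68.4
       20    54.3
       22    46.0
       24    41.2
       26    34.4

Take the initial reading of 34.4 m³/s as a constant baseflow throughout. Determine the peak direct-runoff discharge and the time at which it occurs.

Q_p = 499.3 m³/s at t = 8 h

Subtracting baseflow gives direct-runoff ordinates: 0.0, 86.6, 201.4, 339.3, 499.3, 291.8, 170.5, 99.7, 58.2, 34.0, 19.9, 11.6, 6.8, 0.0 m³/s.
The maximum is 499.3 m³/s, occurring at the reading for t = 8 h.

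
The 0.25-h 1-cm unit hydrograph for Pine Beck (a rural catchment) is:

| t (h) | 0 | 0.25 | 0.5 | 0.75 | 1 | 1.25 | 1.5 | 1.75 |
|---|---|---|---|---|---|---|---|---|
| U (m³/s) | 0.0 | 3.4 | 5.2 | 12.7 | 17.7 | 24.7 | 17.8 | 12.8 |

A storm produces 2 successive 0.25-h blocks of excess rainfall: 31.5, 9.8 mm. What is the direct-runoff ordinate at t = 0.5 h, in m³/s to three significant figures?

Q ≈ 19.7 m³/s

By discrete convolution, Q_j = Σ (P_i / 10 mm) · U_{j−i}.
At t = 0.5 h (j=2): Q = (31.5/10)·5.2 + (9.8/10)·3.4 = 19.7 m³/s.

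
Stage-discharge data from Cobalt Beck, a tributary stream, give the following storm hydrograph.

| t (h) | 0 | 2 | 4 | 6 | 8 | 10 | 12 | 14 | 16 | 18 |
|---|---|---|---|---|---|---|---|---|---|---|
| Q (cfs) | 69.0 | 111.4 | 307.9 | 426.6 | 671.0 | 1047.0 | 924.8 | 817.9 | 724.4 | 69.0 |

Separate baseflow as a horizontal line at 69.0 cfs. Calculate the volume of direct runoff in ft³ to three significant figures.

V ≈ 3.22 × 10^7 ft³

Direct-runoff ordinates (Q − Q_b): 0.0, 42.4, 238.9, 357.6, 602.0, 978.0, 855.8, 748.9, 655.4, 0.0 cfs.
ΣQ_DR = 4479 cfs.
With Δt = 2 h = 7200 s, V = ΣQ_DR · Δt = 4479 × 7200 = 3.22 × 10^7 ft³.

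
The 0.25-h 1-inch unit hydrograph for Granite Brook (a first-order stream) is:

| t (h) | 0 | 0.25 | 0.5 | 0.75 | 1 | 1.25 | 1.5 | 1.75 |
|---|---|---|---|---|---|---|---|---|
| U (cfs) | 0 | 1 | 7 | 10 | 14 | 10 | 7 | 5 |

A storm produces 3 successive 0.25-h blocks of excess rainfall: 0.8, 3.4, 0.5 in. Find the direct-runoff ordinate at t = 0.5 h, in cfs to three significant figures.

Q ≈ 9.00 cfs

By discrete convolution, Q_j = Σ (P_i / 1 in) · U_{j−i}.
At t = 0.5 h (j=2): Q = (0.8/1)·7 + (3.4/1)·1 + (0.5/1)·0 = 9.00 cfs.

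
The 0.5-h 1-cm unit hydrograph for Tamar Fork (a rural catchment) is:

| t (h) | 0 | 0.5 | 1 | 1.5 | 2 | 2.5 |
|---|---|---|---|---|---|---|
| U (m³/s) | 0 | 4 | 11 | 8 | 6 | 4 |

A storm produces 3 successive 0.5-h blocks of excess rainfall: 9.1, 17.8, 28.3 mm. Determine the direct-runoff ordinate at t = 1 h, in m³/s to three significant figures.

Q ≈ 17.1 m³/s

By discrete convolution, Q_j = Σ (P_i / 10 mm) · U_{j−i}.
At t = 1 h (j=2): Q = (9.1/10)·11 + (17.8/10)·4 + (28.3/10)·0 = 17.1 m³/s.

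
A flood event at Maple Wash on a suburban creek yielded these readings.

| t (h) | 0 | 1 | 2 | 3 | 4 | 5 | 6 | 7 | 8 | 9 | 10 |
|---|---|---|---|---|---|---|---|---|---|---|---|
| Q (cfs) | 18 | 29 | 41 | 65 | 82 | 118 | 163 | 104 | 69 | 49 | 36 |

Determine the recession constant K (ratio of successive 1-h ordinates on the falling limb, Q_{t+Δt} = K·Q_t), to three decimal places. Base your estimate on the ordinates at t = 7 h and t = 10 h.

Using the recession-limb readings at t = 7 h and t = 10 h: Q falls from 104 to 36 cfs over 3 intervals.
K = (Q₂/Q₁)^(1/3) = (36/104)^(1/3) = 0.702.

K ≈ 0.702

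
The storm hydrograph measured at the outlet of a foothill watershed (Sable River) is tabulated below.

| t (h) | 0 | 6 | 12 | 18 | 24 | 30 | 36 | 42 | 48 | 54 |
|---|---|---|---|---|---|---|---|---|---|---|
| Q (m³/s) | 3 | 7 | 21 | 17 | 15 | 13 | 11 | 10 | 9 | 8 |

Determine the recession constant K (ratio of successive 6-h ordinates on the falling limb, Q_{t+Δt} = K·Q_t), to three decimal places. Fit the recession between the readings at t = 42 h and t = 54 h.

Using the recession-limb readings at t = 42 h and t = 54 h: Q falls from 10 to 8 m³/s over 2 intervals.
K = (Q₂/Q₁)^(1/2) = (8/10)^(1/2) = 0.894.

K ≈ 0.894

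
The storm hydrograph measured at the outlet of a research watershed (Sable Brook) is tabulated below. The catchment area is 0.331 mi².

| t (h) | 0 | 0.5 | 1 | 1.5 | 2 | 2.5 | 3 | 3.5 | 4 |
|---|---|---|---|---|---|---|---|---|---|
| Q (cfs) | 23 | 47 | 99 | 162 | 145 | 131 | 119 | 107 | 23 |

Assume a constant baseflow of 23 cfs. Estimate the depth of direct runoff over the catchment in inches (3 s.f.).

Direct runoff: 0.0, 24.0, 76.0, 139.0, 122.0, 108.0, 96.0, 84.0, 0.0 cfs; ΣQ_DR = 649.0 cfs.
V = ΣQ_DR · Δt = 649.0 × 1800 s = 1.168 × 10^6 ft³.
Over A = 0.331 mi², depth = V / A = 1.52 in.

d ≈ 1.52 in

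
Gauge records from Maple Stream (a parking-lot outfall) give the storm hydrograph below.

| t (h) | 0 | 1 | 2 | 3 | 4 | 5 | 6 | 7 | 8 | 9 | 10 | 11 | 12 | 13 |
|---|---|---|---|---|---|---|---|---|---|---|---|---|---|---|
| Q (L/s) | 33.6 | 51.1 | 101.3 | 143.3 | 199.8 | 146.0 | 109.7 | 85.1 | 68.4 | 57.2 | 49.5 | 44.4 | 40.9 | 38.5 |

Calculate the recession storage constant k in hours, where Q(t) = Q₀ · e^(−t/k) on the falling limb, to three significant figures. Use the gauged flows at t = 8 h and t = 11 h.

On the falling limb, Q drops from 68.4 to 44.4 L/s between t = 8 h and t = 11 h (Δt = 3 h).
k = −Δt / ln(Q₂/Q₁) = −3 / ln(44.4/68.4) = 6.94 h.

k ≈ 6.94 h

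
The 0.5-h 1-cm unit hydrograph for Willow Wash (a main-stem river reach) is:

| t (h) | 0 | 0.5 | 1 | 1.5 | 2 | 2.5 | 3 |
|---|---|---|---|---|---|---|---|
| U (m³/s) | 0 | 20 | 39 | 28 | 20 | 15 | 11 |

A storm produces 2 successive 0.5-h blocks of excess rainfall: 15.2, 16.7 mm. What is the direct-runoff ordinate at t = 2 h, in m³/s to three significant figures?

Q ≈ 77.2 m³/s

By discrete convolution, Q_j = Σ (P_i / 10 mm) · U_{j−i}.
At t = 2 h (j=4): Q = (15.2/10)·20 + (16.7/10)·28 = 77.2 m³/s.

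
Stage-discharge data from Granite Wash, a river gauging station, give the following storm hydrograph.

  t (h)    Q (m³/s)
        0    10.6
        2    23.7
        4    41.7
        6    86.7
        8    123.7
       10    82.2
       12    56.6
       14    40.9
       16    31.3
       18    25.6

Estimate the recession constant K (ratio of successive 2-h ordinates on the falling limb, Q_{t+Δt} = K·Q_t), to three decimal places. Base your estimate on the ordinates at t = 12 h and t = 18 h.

K ≈ 0.768

Using the recession-limb readings at t = 12 h and t = 18 h: Q falls from 56.6 to 25.6 m³/s over 3 intervals.
K = (Q₂/Q₁)^(1/3) = (25.6/56.6)^(1/3) = 0.768.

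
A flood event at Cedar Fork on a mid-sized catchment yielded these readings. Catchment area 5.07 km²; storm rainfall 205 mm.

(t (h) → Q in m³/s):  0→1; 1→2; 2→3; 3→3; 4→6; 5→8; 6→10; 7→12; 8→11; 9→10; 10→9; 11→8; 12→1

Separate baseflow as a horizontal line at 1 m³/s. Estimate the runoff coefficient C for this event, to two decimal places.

C ≈ 0.25

ΣQ_DR = 71.00 m³/s; V = ΣQ_DR·Δt = 2.556 × 10^5 m³.
Runoff depth d = V / A = 50.41 mm.
C = d / P = 50.41 / 205 = 0.25.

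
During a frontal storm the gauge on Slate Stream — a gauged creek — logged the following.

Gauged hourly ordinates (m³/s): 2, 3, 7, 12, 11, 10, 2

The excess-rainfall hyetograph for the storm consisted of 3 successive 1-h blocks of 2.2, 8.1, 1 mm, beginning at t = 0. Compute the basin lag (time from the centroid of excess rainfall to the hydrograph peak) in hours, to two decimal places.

Centroid of excess rainfall: t_c = Σ P_i·t̄_i / ΣP_i = 1.3938 h (block centres at 0.5, 1.5, 2.5 h).
Hydrograph peak occurs at t = 3 h, so basin lag t_L = 3 − 1.3938 = 1.61 h.

t_L ≈ 1.61 h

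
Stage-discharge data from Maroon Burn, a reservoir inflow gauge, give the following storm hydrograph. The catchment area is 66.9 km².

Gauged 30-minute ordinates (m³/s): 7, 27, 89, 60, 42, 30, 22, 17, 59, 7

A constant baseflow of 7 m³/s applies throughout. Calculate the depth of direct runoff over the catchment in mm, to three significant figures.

Direct runoff: 0.0, 20.0, 82.0, 53.0, 35.0, 23.0, 15.0, 10.0, 52.0, 0.0 m³/s; ΣQ_DR = 290.0 m³/s.
V = ΣQ_DR · Δt = 290.0 × 1800 s = 5.220 × 10^5 m³.
Over A = 66.9 km², depth = V / A = 7.80 mm.

d ≈ 7.80 mm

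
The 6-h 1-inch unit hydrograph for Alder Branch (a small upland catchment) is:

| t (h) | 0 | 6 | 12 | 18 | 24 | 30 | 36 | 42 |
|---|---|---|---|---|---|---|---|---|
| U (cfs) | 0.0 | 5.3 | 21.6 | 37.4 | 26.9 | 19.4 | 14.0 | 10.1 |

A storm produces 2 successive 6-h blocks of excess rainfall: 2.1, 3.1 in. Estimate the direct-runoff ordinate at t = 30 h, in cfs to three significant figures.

Q ≈ 124 cfs

By discrete convolution, Q_j = Σ (P_i / 1 in) · U_{j−i}.
At t = 30 h (j=5): Q = (2.1/1)·19.4 + (3.1/1)·26.9 = 124 cfs.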